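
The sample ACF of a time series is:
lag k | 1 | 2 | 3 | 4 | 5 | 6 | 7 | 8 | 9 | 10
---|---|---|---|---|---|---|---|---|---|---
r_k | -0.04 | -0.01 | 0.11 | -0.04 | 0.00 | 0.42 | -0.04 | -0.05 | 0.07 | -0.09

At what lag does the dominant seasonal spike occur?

The largest autocorrelation is r_6 = 0.42; the remaining lags stay at or below 0.11.
The dominant spike at lag 6 indicates a seasonal period of 6.

6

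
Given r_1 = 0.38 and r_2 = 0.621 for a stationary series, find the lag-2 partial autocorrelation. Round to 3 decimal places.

0.557

φ_{22} = (r_2 − r_1²) / (1 − r_1²)
r_1² = (0.38)² = 0.1444
Numerator = 0.621 − 0.1444 = 0.4766; denominator = 1 − 0.1444 = 0.8556
φ_{22} = 0.4766 / 0.8556 = 0.557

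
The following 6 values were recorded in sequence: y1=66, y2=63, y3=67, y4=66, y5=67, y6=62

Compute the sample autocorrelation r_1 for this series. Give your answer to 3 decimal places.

-0.373

Mean ȳ = (66 + 63 + 67 + 66 + 67 + 62)/6 = 65.1667
Numerator Σ_{t=1}^{5}(y_t−ȳ)(y_{t+1}−ȳ) = -8.5278
Denominator Σ(y_t−ȳ)² = 22.8333
r_1 = -8.5278 / 22.8333 = -0.373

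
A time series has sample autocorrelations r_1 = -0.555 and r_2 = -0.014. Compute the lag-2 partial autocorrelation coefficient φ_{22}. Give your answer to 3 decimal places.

φ_{22} = (r_2 − r_1²) / (1 − r_1²)
r_1² = (-0.555)² = 0.308025
Numerator = -0.014 − 0.3080 = -0.3220; denominator = 1 − 0.3080 = 0.6920
φ_{22} = -0.3220 / 0.6920 = -0.465

-0.465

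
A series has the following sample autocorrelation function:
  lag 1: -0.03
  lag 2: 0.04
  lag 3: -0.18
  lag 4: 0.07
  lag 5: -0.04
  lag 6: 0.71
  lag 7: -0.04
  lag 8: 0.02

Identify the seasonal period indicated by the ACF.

The largest autocorrelation is r_6 = 0.71; the remaining lags stay at or below 0.07.
The dominant spike at lag 6 indicates a seasonal period of 6.

6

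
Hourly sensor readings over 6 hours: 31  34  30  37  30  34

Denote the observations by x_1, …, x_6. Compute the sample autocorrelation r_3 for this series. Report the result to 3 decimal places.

-0.364

Mean x̄ = (31 + 34 + 30 + 37 + 30 + 34)/6 = 32.6667
Deviations from mean: -1.6667, 1.3333, -2.6667, 4.3333, -2.6667, 1.3333
Numerator Σ_{t=1}^{3}(x_t−x̄)(x_{t+3}−x̄) = -14.3333
Denominator Σ(x_t−x̄)² = 39.3333
r_3 = -14.3333 / 39.3333 = -0.364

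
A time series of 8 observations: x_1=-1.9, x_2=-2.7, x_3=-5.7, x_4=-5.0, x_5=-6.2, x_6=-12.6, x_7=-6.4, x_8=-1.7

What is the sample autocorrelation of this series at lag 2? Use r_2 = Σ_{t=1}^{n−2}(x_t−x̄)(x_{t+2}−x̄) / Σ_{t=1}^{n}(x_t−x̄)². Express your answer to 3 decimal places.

-0.317

Mean x̄ = (-1.9 − 2.7 − 5.7 − 5.0 − 6.2 − 12.6 − 6.4 − 1.7)/8 = -5.2750
Deviations from mean: 3.3750, 2.5750, -0.4250, 0.2750, -0.9250, -7.3250, -1.1250, 3.5750
Σ(x_t−x̄)(x_{t+2}−x̄) = (-1.4344) + (0.7081) + (0.3931) + (-2.0144) + (1.0406) + (-26.1869) = -27.4938
Denominator Σ(x_t−x̄)² = 86.8350
r_2 = -27.4938 / 86.8350 = -0.317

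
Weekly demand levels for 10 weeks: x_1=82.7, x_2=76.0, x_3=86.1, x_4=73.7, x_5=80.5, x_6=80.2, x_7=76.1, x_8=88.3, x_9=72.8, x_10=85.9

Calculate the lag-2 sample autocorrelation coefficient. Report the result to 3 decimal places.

0.440

Mean x̄ = (82.7 + 76.0 + 86.1 + 73.7 + 80.5 + 80.2 + 76.1 + 88.3 + 72.8 + 85.9)/10 = 80.2300
Numerator Σ_{t=1}^{8}(x_t−x̄)(x_{t+2}−x̄) = 118.9872
Denominator Σ(x_t−x̄)² = 270.7010
r_2 = 118.9872 / 270.7010 = 0.440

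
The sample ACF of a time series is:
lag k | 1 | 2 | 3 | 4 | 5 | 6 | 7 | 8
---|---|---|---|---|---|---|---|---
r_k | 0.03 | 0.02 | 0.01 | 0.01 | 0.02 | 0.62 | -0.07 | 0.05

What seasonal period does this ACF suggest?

The largest autocorrelation is r_6 = 0.62; the remaining lags stay at or below 0.05.
The dominant spike at lag 6 indicates a seasonal period of 6.

6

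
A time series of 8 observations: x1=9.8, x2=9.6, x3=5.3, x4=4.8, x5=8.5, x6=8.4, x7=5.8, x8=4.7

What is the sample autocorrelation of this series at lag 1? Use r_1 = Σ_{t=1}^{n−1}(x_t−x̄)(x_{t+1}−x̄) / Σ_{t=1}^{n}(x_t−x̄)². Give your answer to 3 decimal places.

0.194

Mean x̄ = (9.8 + 9.6 + 5.3 + 4.8 + 8.5 + 8.4 + 5.8 + 4.7)/8 = 7.1125
Σ(x_t−x̄)(x_{t+1}−x̄) = (6.6852) + (-4.5086) + (4.1914) + (-3.2086) + (1.7864) + (-1.6898) + (3.1664) = 6.4223
Denominator Σ(x_t−x̄)² = 33.1688
r_1 = 6.4223 / 33.1688 = 0.194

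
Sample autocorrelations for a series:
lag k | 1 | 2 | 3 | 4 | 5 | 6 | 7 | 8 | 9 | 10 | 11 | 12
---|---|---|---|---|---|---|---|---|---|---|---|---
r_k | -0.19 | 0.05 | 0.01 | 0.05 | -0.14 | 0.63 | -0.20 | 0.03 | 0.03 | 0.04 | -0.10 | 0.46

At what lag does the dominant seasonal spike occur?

The largest autocorrelation is r_6 = 0.63, with a weaker echo at lag 12 (0.46); the remaining lags stay at or below 0.05.
The dominant spike at lag 6 indicates a seasonal period of 6.

6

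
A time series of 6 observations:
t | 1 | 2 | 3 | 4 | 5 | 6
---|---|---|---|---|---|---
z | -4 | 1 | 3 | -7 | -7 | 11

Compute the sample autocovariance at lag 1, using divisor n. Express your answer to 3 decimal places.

Mean z̄ = (-4 + 1 + 3 − 7 − 7 + 11)/6 = -0.5000
Deviations: -3.5000, 1.5000, 3.5000, -6.5000, -6.5000, 11.5000
Σ_{t=1}^{5}(z_t−z̄)(z_{t+1}−z̄) = -55.2500
γ_1 = -55.2500 / 6 = -9.208

-9.208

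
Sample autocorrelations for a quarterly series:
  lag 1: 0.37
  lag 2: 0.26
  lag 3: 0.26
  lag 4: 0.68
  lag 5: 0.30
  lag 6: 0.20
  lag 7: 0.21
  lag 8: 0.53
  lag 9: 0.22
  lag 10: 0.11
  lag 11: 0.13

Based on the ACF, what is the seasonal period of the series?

The largest autocorrelation is r_4 = 0.68, with a weaker echo at lag 8 (0.53); the remaining lags stay at or below 0.37. The elevated value at lag 1 (0.37), dropping to 0.26 at lag 2, reflects decaying short-term dependence rather than seasonality.
The dominant spike at lag 4 indicates a seasonal period of 4.

4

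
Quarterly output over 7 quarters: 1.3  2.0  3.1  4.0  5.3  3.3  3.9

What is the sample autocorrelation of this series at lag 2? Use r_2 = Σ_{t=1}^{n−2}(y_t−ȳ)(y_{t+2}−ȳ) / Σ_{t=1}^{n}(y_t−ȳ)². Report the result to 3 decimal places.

0.034

Mean ȳ = (1.3 + 2.0 + 3.1 + 4.0 + 5.3 + 3.3 + 3.9)/7 = 3.2714
Deviations from mean: -1.9714, -1.2714, -0.1714, 0.7286, 2.0286, 0.0286, 0.6286
Numerator Σ_{t=1}^{5}(y_t−ȳ)(y_{t+2}−ȳ) = 0.3598
Denominator Σ(y_t−ȳ)² = 10.5743
r_2 = 0.3598 / 10.5743 = 0.034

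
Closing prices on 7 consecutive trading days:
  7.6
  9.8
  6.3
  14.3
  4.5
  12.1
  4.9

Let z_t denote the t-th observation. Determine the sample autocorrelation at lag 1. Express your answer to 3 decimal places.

-0.812

Mean z̄ = (7.6 + 9.8 + 6.3 + 14.3 + 4.5 + 12.1 + 4.9)/7 = 8.5000
Deviations from mean: -0.9000, 1.3000, -2.2000, 5.8000, -4.0000, 3.6000, -3.6000
Numerator Σ_{t=1}^{6}(z_t−z̄)(z_{t+1}−z̄) = -67.3500
Denominator Σ(z_t−z̄)² = 82.9000
r_1 = -67.3500 / 82.9000 = -0.812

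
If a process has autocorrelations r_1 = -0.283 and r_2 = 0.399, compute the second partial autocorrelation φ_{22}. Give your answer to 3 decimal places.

0.347

φ_{22} = (r_2 − r_1²) / (1 − r_1²)
r_1² = (-0.283)² = 0.080089
Numerator = 0.399 − 0.0801 = 0.3189; denominator = 1 − 0.0801 = 0.9199
φ_{22} = 0.3189 / 0.9199 = 0.347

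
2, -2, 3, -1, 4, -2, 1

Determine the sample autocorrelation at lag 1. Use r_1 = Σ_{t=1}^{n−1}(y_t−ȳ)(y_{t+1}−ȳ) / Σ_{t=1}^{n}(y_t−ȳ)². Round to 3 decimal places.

-0.817

Mean ȳ = (2 − 2 + 3 − 1 + 4 − 2 + 1)/7 = 0.7143
Deviations from mean: 1.2857, -2.7143, 2.2857, -1.7143, 3.2857, -2.7143, 0.2857
Σ(y_t−ȳ)(y_{t+1}−ȳ) = (-3.4898) + (-6.2041) + (-3.9184) + (-5.6327) + (-8.9184) + (-0.7755) = -28.9388
Denominator Σ(y_t−ȳ)² = 35.4286
r_1 = -28.9388 / 35.4286 = -0.817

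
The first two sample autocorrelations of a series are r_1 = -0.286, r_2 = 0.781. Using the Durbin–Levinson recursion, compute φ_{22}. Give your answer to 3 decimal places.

0.761

φ_{22} = (r_2 − r_1²) / (1 − r_1²)
r_1² = (-0.286)² = 0.081796
Numerator = 0.781 − 0.0818 = 0.6992; denominator = 1 − 0.0818 = 0.9182
φ_{22} = 0.6992 / 0.9182 = 0.761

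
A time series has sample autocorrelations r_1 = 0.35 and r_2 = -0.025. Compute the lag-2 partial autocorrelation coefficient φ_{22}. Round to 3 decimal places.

-0.168

φ_{22} = (r_2 − r_1²) / (1 − r_1²)
r_1² = (0.35)² = 0.1225
Numerator = -0.025 − 0.1225 = -0.1475; denominator = 1 − 0.1225 = 0.8775
φ_{22} = -0.1475 / 0.8775 = -0.168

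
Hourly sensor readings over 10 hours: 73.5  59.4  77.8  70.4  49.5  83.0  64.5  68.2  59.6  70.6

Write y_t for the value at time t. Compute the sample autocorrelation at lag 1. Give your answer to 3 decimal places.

-0.593

Mean ȳ = (73.5 + 59.4 + 77.8 + 70.4 + 49.5 + 83.0 + 64.5 + 68.2 + 59.6 + 70.6)/10 = 67.6500
Numerator Σ_{t=1}^{9}(y_t−ȳ)(y_{t+1}−ȳ) = -510.8625
Denominator Σ(y_t−ȳ)² = 861.6450
r_1 = -510.8625 / 861.6450 = -0.593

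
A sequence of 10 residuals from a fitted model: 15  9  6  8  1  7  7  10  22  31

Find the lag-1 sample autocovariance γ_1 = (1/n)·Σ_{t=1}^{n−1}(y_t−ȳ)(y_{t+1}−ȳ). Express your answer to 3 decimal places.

32.644

Mean ȳ = (15 + 9 + 6 + 8 + 1 + 7 + 7 + 10 + 22 + 31)/10 = 11.6000
Σ_{t=1}^{9}(y_t−ȳ)(y_{t+1}−ȳ) = 326.4400
γ_1 = 326.4400 / 10 = 32.644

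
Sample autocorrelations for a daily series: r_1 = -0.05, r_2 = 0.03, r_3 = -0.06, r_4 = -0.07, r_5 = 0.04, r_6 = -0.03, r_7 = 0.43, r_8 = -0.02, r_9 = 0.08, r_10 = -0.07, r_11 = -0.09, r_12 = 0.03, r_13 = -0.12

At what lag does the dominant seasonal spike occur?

The largest autocorrelation is r_7 = 0.43; the remaining lags stay at or below 0.08.
The dominant spike at lag 7 indicates a seasonal period of 7.

7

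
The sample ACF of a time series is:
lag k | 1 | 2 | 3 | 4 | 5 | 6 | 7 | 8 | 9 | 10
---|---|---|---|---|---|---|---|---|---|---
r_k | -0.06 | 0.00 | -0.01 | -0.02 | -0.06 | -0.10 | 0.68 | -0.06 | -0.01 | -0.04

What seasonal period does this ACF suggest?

The largest autocorrelation is r_7 = 0.68; the remaining lags stay at or below 0.00.
The dominant spike at lag 7 indicates a seasonal period of 7.

7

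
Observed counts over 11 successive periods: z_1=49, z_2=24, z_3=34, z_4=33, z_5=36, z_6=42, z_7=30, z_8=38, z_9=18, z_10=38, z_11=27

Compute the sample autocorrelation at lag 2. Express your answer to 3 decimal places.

Mean z̄ = (49 + 24 + 34 + 33 + 36 + 42 + 30 + 38 + 18 + 38 + 27)/11 = 33.5455
Numerator Σ_{t=1}^{9}(z_t−z̄)(z_{t+2}−z̄) = 214.4050
Denominator Σ(z_t−z̄)² = 744.7273
r_2 = 214.4050 / 744.7273 = 0.288

0.288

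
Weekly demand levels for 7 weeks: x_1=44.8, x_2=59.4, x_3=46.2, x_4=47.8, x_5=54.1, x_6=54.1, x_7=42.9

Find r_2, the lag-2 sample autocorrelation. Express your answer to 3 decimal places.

Mean x̄ = (44.8 + 59.4 + 46.2 + 47.8 + 54.1 + 54.1 + 42.9)/7 = 49.9000
Numerator Σ_{t=1}^{5}(x_t−x̄)(x_{t+2}−x̄) = -54.8400
Denominator Σ(x_t−x̄)² = 218.6400
r_2 = -54.8400 / 218.6400 = -0.251

-0.251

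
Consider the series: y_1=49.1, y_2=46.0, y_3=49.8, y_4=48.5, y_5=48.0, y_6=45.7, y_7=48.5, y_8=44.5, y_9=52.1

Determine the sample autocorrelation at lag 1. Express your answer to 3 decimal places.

-0.509

Mean ȳ = (49.1 + 46.0 + 49.8 + 48.5 + 48.0 + 45.7 + 48.5 + 44.5 + 52.1)/9 = 48.0222
Numerator Σ_{t=1}^{8}(y_t−ȳ)(y_{t+1}−ȳ) = -22.0394
Denominator Σ(y_t−ȳ)² = 43.2956
r_1 = -22.0394 / 43.2956 = -0.509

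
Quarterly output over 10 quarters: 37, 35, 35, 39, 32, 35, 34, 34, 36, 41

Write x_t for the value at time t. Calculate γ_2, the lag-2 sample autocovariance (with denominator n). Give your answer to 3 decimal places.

Mean x̄ = (37 + 35 + 35 + 39 + 32 + 35 + 34 + 34 + 36 + 41)/10 = 35.8000
Σ_{t=1}^{8}(x_t−x̄)(x_{t+2}−x̄) = -4.4800
γ_2 = -4.4800 / 10 = -0.448

-0.448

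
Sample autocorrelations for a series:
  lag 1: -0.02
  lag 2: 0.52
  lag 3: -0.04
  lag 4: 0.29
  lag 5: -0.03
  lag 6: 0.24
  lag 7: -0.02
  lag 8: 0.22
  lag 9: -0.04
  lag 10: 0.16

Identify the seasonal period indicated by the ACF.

The largest autocorrelation is r_2 = 0.52, with weaker echoes at lags 4 (0.29), 6 (0.24), 8 (0.22) and 10 (0.16); the remaining lags stay at or below -0.02.
The dominant spike at lag 2 indicates a seasonal period of 2.

2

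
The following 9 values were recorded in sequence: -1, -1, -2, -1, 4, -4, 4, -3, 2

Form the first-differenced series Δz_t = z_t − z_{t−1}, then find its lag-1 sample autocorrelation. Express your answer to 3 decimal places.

First differences Δz: 0, -1, 1, 5, -8, 8, -7, 5
Mean of differences = 0.3750
Numerator Σ(Δz_t−Δz̄)(Δz_{t+1}−Δz̄) = -190.3906
Denominator Σ(Δz_t−Δz̄)² = 227.8750
r_1(Δz) = -190.3906 / 227.8750 = -0.836

-0.836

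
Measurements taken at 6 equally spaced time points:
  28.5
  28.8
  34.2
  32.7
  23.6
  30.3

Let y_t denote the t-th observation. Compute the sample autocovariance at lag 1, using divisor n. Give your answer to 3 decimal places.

Mean ȳ = (28.5 + 28.8 + 34.2 + 32.7 + 23.6 + 30.3)/6 = 29.6833
Deviations: -1.1833, -0.8833, 4.5167, 3.0167, -6.0833, 0.6167
Σ_{t=1}^{5}(y_t−ȳ)(y_{t+1}−ȳ) = -11.4219
γ_1 = -11.4219 / 6 = -1.904

-1.904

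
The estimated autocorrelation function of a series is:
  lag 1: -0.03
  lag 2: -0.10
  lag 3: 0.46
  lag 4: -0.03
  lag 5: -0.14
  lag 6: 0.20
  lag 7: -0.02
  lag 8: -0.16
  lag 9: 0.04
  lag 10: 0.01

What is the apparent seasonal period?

3

The largest autocorrelation is r_3 = 0.46, with a weaker echo at lag 6 (0.20); the remaining lags stay at or below 0.04.
The dominant spike at lag 3 indicates a seasonal period of 3.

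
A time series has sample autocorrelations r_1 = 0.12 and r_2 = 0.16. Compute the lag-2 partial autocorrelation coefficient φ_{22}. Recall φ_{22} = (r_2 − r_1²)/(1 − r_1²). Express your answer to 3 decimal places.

φ_{22} = (r_2 − r_1²) / (1 − r_1²)
r_1² = (0.12)² = 0.0144
Numerator = 0.16 − 0.0144 = 0.1456; denominator = 1 − 0.0144 = 0.9856
φ_{22} = 0.1456 / 0.9856 = 0.148

0.148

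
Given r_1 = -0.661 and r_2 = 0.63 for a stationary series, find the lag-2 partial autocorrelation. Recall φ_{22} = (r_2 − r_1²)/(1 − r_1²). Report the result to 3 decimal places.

0.343

φ_{22} = (r_2 − r_1²) / (1 − r_1²)
r_1² = (-0.661)² = 0.436921
Numerator = 0.63 − 0.4369 = 0.1931; denominator = 1 − 0.4369 = 0.5631
φ_{22} = 0.1931 / 0.5631 = 0.343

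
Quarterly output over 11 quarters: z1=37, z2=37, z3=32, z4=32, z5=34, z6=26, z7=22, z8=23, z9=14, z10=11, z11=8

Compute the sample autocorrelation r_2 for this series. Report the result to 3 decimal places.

0.420

Mean z̄ = (37 + 37 + 32 + 32 + 34 + 26 + 22 + 23 + 14 + 11 + 8)/11 = 25.0909
Numerator Σ_{t=1}^{9}(z_t−z̄)(z_{t+2}−z̄) = 456.2562
Denominator Σ(z_t−z̄)² = 1086.9091
r_2 = 456.2562 / 1086.9091 = 0.420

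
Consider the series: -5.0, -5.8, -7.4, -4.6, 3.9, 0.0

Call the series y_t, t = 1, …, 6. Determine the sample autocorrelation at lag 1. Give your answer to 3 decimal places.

Mean ȳ = (-5.0 − 5.8 − 7.4 − 4.6 + 3.9 + 0.0)/6 = -3.1500
Deviations from mean: -1.8500, -2.6500, -4.2500, -1.4500, 7.0500, 3.1500
Σ(y_t−ȳ)(y_{t+1}−ȳ) = (4.9025) + (11.2625) + (6.1625) + (-10.2225) + (22.2075) = 34.3125
Denominator Σ(y_t−ȳ)² = 90.2350
r_1 = 34.3125 / 90.2350 = 0.380

0.380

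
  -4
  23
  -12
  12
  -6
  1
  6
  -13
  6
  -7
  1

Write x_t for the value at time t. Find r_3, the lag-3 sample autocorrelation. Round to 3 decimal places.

Mean x̄ = (-4 + 23 − 12 + 12 − 6 + 1 + 6 − 13 + 6 − 7 + 1)/11 = 0.6364
Numerator Σ_{t=1}^{8}(x_t−x̄)(x_{t+3}−x̄) = -98.2149
Denominator Σ(x_t−x̄)² = 1156.5455
r_3 = -98.2149 / 1156.5455 = -0.085

-0.085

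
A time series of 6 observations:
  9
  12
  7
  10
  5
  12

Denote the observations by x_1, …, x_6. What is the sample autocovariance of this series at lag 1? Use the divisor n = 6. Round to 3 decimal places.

Mean x̄ = (9 + 12 + 7 + 10 + 5 + 12)/6 = 9.1667
Deviations: -0.1667, 2.8333, -2.1667, 0.8333, -4.1667, 2.8333
Σ_{t=1}^{5}(x_t−x̄)(x_{t+1}−x̄) = -23.6944
γ_1 = -23.6944 / 6 = -3.949

-3.949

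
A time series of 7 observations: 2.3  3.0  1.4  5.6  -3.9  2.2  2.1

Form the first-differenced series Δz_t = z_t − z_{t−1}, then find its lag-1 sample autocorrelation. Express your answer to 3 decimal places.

-0.718

First differences Δz: 0.7, -1.6, 4.2, -9.5, 6.1, -0.1
Mean of differences = -0.0333
Numerator Σ(Δz_t−Δz̄)(Δz_{t+1}−Δz̄) = -106.3278
Denominator Σ(Δz_t−Δz̄)² = 148.1533
r_1(Δz) = -106.3278 / 148.1533 = -0.718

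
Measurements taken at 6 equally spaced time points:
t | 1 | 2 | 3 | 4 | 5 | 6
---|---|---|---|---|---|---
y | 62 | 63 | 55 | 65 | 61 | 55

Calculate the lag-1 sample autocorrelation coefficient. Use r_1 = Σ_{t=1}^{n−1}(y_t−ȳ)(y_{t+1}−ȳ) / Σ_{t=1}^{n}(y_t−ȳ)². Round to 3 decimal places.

Mean ȳ = (62 + 63 + 55 + 65 + 61 + 55)/6 = 60.1667
Σ(y_t−ȳ)(y_{t+1}−ȳ) = (5.1944) + (-14.6389) + (-24.9722) + (4.0278) + (-4.3056) = -34.6944
Denominator Σ(y_t−ȳ)² = 88.8333
r_1 = -34.6944 / 88.8333 = -0.391

-0.391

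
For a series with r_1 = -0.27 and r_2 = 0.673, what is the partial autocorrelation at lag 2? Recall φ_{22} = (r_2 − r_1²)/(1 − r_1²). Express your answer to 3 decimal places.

0.647

φ_{22} = (r_2 − r_1²) / (1 − r_1²)
r_1² = (-0.27)² = 0.0729
Numerator = 0.673 − 0.0729 = 0.6001; denominator = 1 − 0.0729 = 0.9271
φ_{22} = 0.6001 / 0.9271 = 0.647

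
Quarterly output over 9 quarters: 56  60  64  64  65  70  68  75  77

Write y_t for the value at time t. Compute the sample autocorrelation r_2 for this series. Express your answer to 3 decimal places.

0.222

Mean ȳ = (56 + 60 + 64 + 64 + 65 + 70 + 68 + 75 + 77)/9 = 66.5556
Σ(y_t−ȳ)(y_{t+2}−ȳ) = (26.9753) + (16.7531) + (3.9753) + (-8.8025) + (-2.2469) + (29.0864) + (15.0864) = 80.8272
Denominator Σ(y_t−ȳ)² = 364.2222
r_2 = 80.8272 / 364.2222 = 0.222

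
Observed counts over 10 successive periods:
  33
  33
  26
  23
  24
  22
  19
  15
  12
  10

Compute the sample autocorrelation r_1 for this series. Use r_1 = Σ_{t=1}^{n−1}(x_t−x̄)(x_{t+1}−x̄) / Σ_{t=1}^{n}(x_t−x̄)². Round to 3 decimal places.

0.676

Mean x̄ = (33 + 33 + 26 + 23 + 24 + 22 + 19 + 15 + 12 + 10)/10 = 21.7000
Numerator Σ_{t=1}^{9}(x_t−x̄)(x_{t+1}−x̄) = 381.3100
Denominator Σ(x_t−x̄)² = 564.1000
r_1 = 381.3100 / 564.1000 = 0.676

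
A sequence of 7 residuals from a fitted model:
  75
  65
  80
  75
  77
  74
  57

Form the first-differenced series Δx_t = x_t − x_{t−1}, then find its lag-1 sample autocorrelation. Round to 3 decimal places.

First differences Δx: -10, 15, -5, 2, -3, -17
Mean of differences = -3.0000
Numerator Σ(Δx_t−Δx̄)(Δx_{t+1}−Δx̄) = -172.0000
Denominator Σ(Δx_t−Δx̄)² = 598.0000
r_1(Δx) = -172.0000 / 598.0000 = -0.288

-0.288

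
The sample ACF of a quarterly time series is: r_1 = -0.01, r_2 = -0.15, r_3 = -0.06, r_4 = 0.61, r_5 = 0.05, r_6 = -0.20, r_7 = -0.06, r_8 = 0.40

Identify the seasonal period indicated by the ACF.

4

The largest autocorrelation is r_4 = 0.61, with a weaker echo at lag 8 (0.40); the remaining lags stay at or below 0.05.
The dominant spike at lag 4 indicates a seasonal period of 4.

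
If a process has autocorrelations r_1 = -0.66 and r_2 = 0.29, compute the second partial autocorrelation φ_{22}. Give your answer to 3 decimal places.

φ_{22} = (r_2 − r_1²) / (1 − r_1²)
r_1² = (-0.66)² = 0.4356
Numerator = 0.29 − 0.4356 = -0.1456; denominator = 1 − 0.4356 = 0.5644
φ_{22} = -0.1456 / 0.5644 = -0.258

-0.258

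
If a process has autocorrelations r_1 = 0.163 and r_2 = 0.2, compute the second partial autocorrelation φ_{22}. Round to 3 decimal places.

0.178

φ_{22} = (r_2 − r_1²) / (1 − r_1²)
r_1² = (0.163)² = 0.026569
Numerator = 0.2 − 0.0266 = 0.1734; denominator = 1 − 0.0266 = 0.9734
φ_{22} = 0.1734 / 0.9734 = 0.178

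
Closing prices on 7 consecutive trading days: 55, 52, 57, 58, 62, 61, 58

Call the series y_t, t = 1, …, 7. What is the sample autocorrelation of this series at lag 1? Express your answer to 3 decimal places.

Mean ȳ = (55 + 52 + 57 + 58 + 62 + 61 + 58)/7 = 57.5714
Deviations from mean: -2.5714, -5.5714, -0.5714, 0.4286, 4.4286, 3.4286, 0.4286
Numerator Σ_{t=1}^{6}(y_t−ȳ)(y_{t+1}−ȳ) = 35.8163
Denominator Σ(y_t−ȳ)² = 69.7143
r_1 = 35.8163 / 69.7143 = 0.514

0.514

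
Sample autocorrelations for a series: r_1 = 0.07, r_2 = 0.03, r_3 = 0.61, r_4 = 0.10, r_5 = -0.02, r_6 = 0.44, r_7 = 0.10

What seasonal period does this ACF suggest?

The largest autocorrelation is r_3 = 0.61, with a weaker echo at lag 6 (0.44); the remaining lags stay at or below 0.10.
The dominant spike at lag 3 indicates a seasonal period of 3.

3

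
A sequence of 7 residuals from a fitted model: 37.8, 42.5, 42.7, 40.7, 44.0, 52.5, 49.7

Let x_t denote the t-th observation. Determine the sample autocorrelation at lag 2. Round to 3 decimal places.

-0.089

Mean x̄ = (37.8 + 42.5 + 42.7 + 40.7 + 44.0 + 52.5 + 49.7)/7 = 44.2714
Deviations from mean: -6.4714, -1.7714, -1.5714, -3.5714, -0.2714, 8.2286, 5.4286
Numerator Σ_{t=1}^{5}(x_t−x̄)(x_{t+2}−x̄) = -13.9388
Denominator Σ(x_t−x̄)² = 157.4943
r_2 = -13.9388 / 157.4943 = -0.089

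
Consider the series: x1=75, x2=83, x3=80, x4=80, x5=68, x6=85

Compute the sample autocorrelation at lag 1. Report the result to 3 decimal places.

-0.479

Mean x̄ = (75 + 83 + 80 + 80 + 68 + 85)/6 = 78.5000
Deviations from mean: -3.5000, 4.5000, 1.5000, 1.5000, -10.5000, 6.5000
Σ(x_t−x̄)(x_{t+1}−x̄) = (-15.7500) + (6.7500) + (2.2500) + (-15.7500) + (-68.2500) = -90.7500
Denominator Σ(x_t−x̄)² = 189.5000
r_1 = -90.7500 / 189.5000 = -0.479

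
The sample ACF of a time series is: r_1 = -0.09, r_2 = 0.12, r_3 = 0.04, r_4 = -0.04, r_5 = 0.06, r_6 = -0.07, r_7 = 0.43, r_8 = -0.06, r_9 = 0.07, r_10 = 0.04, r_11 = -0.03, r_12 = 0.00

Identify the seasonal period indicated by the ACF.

7

The largest autocorrelation is r_7 = 0.43; the remaining lags stay at or below 0.12.
The dominant spike at lag 7 indicates a seasonal period of 7.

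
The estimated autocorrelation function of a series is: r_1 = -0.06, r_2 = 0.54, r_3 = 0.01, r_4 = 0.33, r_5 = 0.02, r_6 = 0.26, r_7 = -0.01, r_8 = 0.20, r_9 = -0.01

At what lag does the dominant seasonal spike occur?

2

The largest autocorrelation is r_2 = 0.54, with weaker echoes at lags 4 (0.33), 6 (0.26) and 8 (0.20); the remaining lags stay at or below 0.02.
The dominant spike at lag 2 indicates a seasonal period of 2.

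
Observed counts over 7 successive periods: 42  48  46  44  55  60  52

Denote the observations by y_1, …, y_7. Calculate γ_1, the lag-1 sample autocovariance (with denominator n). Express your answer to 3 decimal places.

Mean ȳ = (42 + 48 + 46 + 44 + 55 + 60 + 52)/7 = 49.5714
Deviations: -7.5714, -1.5714, -3.5714, -5.5714, 5.4286, 10.4286, 2.4286
Σ_{t=1}^{6}(y_t−ȳ)(y_{t+1}−ȳ) = 89.1020
γ_1 = 89.1020 / 7 = 12.729

12.729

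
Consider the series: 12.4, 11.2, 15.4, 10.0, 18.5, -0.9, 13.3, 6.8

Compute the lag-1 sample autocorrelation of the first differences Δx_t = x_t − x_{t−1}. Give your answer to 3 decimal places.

First differences Δx: -1.2, 4.2, -5.4, 8.5, -19.4, 14.2, -6.5
Mean of differences = -0.8000
Numerator Σ(Δx_t−Δx̄)(Δx_{t+1}−Δx̄) = -605.2600
Denominator Σ(Δx_t−Δx̄)² = 736.2600
r_1(Δx) = -605.2600 / 736.2600 = -0.822

-0.822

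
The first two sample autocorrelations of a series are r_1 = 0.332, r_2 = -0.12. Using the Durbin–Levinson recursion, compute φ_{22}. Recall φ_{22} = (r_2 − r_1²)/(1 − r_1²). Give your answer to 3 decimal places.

-0.259

φ_{22} = (r_2 − r_1²) / (1 − r_1²)
r_1² = (0.332)² = 0.110224
Numerator = -0.12 − 0.1102 = -0.2302; denominator = 1 − 0.1102 = 0.8898
φ_{22} = -0.2302 / 0.8898 = -0.259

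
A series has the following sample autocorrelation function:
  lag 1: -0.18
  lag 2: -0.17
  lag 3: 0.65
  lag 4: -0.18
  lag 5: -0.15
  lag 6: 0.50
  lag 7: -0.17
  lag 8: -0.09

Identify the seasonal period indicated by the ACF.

The largest autocorrelation is r_3 = 0.65, with a weaker echo at lag 6 (0.50); the remaining lags stay at or below -0.09.
The dominant spike at lag 3 indicates a seasonal period of 3.

3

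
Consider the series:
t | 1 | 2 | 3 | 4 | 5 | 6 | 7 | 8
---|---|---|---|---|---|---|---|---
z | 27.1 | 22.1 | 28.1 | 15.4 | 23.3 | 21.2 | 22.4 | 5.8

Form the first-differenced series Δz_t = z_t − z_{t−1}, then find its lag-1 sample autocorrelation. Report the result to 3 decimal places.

First differences Δz: -5.0, 6.0, -12.7, 7.9, -2.1, 1.2, -16.6
Mean of differences = -3.0429
Numerator Σ(Δz_t−Δz̄)(Δz_{t+1}−Δz̄) = -253.9061
Denominator Σ(Δz_t−Δz̄)² = 501.2971
r_1(Δz) = -253.9061 / 501.2971 = -0.506

-0.506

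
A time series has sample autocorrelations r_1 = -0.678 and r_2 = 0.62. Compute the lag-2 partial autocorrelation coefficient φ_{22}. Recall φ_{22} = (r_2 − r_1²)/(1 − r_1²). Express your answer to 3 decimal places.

0.297

φ_{22} = (r_2 − r_1²) / (1 − r_1²)
r_1² = (-0.678)² = 0.459684
Numerator = 0.62 − 0.4597 = 0.1603; denominator = 1 − 0.4597 = 0.5403
φ_{22} = 0.1603 / 0.5403 = 0.297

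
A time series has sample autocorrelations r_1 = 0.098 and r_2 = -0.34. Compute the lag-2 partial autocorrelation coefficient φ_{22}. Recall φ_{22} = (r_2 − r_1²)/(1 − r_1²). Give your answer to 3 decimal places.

-0.353

φ_{22} = (r_2 − r_1²) / (1 − r_1²)
r_1² = (0.098)² = 0.009604
Numerator = -0.34 − 0.0096 = -0.3496; denominator = 1 − 0.0096 = 0.9904
φ_{22} = -0.3496 / 0.9904 = -0.353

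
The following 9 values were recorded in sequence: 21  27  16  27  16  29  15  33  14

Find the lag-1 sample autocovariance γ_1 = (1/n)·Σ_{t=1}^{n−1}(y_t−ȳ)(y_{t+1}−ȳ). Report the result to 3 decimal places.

Mean ȳ = (21 + 27 + 16 + 27 + 16 + 29 + 15 + 33 + 14)/9 = 22.0000
Σ_{t=1}^{8}(y_t−ȳ)(y_{t+1}−ȳ) = -351.0000
γ_1 = -351.0000 / 9 = -39.000

-39.000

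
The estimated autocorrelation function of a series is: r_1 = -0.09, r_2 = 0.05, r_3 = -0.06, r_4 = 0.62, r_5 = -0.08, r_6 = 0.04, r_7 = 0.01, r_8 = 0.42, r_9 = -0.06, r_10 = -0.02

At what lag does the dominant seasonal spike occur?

4

The largest autocorrelation is r_4 = 0.62, with a weaker echo at lag 8 (0.42); the remaining lags stay at or below 0.05.
The dominant spike at lag 4 indicates a seasonal period of 4.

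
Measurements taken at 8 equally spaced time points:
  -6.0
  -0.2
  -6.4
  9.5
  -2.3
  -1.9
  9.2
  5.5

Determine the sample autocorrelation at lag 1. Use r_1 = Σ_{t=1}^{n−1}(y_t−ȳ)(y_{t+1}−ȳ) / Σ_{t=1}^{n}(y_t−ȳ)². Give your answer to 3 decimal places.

-0.179

Mean ȳ = (-6.0 − 0.2 − 6.4 + 9.5 − 2.3 − 1.9 + 9.2 + 5.5)/8 = 0.9250
Deviations from mean: -6.9250, -1.1250, -7.3250, 8.5750, -3.2250, -2.8250, 8.2750, 4.5750
Σ(y_t−ȳ)(y_{t+1}−ȳ) = (7.7906) + (8.2406) + (-62.8119) + (-27.6544) + (9.1106) + (-23.3769) + (37.8581) = -50.8431
Denominator Σ(y_t−ȳ)² = 284.1950
r_1 = -50.8431 / 284.1950 = -0.179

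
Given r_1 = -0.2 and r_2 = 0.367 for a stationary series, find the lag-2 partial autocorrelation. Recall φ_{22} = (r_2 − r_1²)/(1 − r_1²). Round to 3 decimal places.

φ_{22} = (r_2 − r_1²) / (1 − r_1²)
r_1² = (-0.2)² = 0.04
Numerator = 0.367 − 0.0400 = 0.3270; denominator = 1 − 0.0400 = 0.9600
φ_{22} = 0.3270 / 0.9600 = 0.341

0.341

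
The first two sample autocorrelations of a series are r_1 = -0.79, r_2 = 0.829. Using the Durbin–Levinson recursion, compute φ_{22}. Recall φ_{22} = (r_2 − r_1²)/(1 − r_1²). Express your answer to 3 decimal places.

φ_{22} = (r_2 − r_1²) / (1 − r_1²)
r_1² = (-0.79)² = 0.6241
Numerator = 0.829 − 0.6241 = 0.2049; denominator = 1 − 0.6241 = 0.3759
φ_{22} = 0.2049 / 0.3759 = 0.545

0.545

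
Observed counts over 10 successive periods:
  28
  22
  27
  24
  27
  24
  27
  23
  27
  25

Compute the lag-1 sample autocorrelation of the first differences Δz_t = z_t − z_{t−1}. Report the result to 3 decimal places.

-0.806

First differences Δz: -6, 5, -3, 3, -3, 3, -4, 4, -2
Mean of differences = -0.3333
Numerator Σ(Δz_t−Δz̄)(Δz_{t+1}−Δz̄) = -106.4444
Denominator Σ(Δz_t−Δz̄)² = 132.0000
r_1(Δz) = -106.4444 / 132.0000 = -0.806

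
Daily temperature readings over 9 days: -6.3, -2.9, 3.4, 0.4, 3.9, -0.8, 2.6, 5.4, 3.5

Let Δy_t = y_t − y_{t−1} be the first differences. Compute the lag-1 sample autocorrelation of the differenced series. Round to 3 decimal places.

First differences Δy: 3.4, 6.3, -3.0, 3.5, -4.7, 3.4, 2.8, -1.9
Mean of differences = 1.2250
Numerator Σ(Δy_t−Δȳ)(Δy_{t+1}−Δȳ) = -47.8781
Denominator Σ(Δy_t−Δȳ)² = 105.5950
r_1(Δy) = -47.8781 / 105.5950 = -0.453

-0.453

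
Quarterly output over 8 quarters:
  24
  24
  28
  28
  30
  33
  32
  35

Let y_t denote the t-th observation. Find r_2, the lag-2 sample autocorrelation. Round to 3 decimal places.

0.274

Mean ȳ = (24 + 24 + 28 + 28 + 30 + 33 + 32 + 35)/8 = 29.2500
Deviations from mean: -5.2500, -5.2500, -1.2500, -1.2500, 0.7500, 3.7500, 2.7500, 5.7500
Σ(y_t−ȳ)(y_{t+2}−ȳ) = (6.5625) + (6.5625) + (-0.9375) + (-4.6875) + (2.0625) + (21.5625) = 31.1250
Denominator Σ(y_t−ȳ)² = 113.5000
r_2 = 31.1250 / 113.5000 = 0.274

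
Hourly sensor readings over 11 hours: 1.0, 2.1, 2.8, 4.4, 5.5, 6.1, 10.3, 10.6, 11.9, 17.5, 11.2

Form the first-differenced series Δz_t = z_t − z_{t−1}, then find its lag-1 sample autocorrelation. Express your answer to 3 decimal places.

-0.422

First differences Δz: 1.1, 0.7, 1.6, 1.1, 0.6, 4.2, 0.3, 1.3, 5.6, -6.3
Mean of differences = 1.0200
Numerator Σ(Δz_t−Δz̄)(Δz_{t+1}−Δz̄) = -36.2684
Denominator Σ(Δz_t−Δz̄)² = 85.8960
r_1(Δz) = -36.2684 / 85.8960 = -0.422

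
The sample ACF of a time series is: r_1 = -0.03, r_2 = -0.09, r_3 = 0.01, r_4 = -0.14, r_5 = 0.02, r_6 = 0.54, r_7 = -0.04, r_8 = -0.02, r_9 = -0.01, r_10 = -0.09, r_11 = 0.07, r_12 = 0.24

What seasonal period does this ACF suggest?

6

The largest autocorrelation is r_6 = 0.54, with a weaker echo at lag 12 (0.24); the remaining lags stay at or below 0.07.
The dominant spike at lag 6 indicates a seasonal period of 6.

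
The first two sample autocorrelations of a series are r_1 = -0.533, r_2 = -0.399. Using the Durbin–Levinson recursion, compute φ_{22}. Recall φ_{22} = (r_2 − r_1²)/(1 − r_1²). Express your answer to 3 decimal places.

-0.954

φ_{22} = (r_2 − r_1²) / (1 − r_1²)
r_1² = (-0.533)² = 0.284089
Numerator = -0.399 − 0.2841 = -0.6831; denominator = 1 − 0.2841 = 0.7159
φ_{22} = -0.6831 / 0.7159 = -0.954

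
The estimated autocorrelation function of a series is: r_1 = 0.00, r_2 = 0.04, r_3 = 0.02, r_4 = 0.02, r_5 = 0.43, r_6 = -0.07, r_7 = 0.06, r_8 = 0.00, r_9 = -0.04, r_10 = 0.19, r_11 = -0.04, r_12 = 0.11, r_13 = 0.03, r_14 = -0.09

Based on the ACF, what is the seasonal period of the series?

The largest autocorrelation is r_5 = 0.43, with a weaker echo at lag 10 (0.19); the remaining lags stay at or below 0.11.
The dominant spike at lag 5 indicates a seasonal period of 5.

5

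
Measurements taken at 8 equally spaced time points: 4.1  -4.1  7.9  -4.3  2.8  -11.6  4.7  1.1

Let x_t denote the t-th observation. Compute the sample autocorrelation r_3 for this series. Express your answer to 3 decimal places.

-0.492

Mean x̄ = (4.1 − 4.1 + 7.9 − 4.3 + 2.8 − 11.6 + 4.7 + 1.1)/8 = 0.0750
Numerator Σ_{t=1}^{5}(x_t−x̄)(x_{t+3}−x̄) = -137.7844
Denominator Σ(x_t−x̄)² = 280.1750
r_3 = -137.7844 / 280.1750 = -0.492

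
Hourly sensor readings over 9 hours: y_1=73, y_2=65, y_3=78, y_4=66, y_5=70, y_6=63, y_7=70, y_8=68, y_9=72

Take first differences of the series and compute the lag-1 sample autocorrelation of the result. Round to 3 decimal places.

-0.796

First differences Δy: -8, 13, -12, 4, -7, 7, -2, 4
Mean of differences = -0.1250
Numerator Σ(Δy_t−Δȳ)(Δy_{t+1}−Δȳ) = -406.6406
Denominator Σ(Δy_t−Δȳ)² = 510.8750
r_1(Δy) = -406.6406 / 510.8750 = -0.796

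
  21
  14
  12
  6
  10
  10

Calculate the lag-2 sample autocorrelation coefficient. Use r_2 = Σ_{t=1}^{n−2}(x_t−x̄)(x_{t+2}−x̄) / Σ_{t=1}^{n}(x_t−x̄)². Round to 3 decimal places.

0.007

Mean x̄ = (21 + 14 + 12 + 6 + 10 + 10)/6 = 12.1667
Deviations from mean: 8.8333, 1.8333, -0.1667, -6.1667, -2.1667, -2.1667
Σ(x_t−x̄)(x_{t+2}−x̄) = (-1.4722) + (-11.3056) + (0.3611) + (13.3611) = 0.9444
Denominator Σ(x_t−x̄)² = 128.8333
r_2 = 0.9444 / 128.8333 = 0.007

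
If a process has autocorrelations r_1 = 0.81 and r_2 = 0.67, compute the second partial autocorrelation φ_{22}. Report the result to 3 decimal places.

0.040

φ_{22} = (r_2 − r_1²) / (1 − r_1²)
r_1² = (0.81)² = 0.6561
Numerator = 0.67 − 0.6561 = 0.0139; denominator = 1 − 0.6561 = 0.3439
φ_{22} = 0.0139 / 0.3439 = 0.040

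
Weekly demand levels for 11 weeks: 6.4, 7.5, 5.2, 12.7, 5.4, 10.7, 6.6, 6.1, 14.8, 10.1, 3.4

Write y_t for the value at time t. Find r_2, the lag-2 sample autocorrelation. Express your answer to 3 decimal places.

-0.199

Mean ȳ = (6.4 + 7.5 + 5.2 + 12.7 + 5.4 + 10.7 + 6.6 + 6.1 + 14.8 + 10.1 + 3.4)/11 = 8.0818
Numerator Σ_{t=1}^{9}(y_t−ȳ)(y_{t+2}−ȳ) = -24.6434
Denominator Σ(y_t−ȳ)² = 124.0964
r_2 = -24.6434 / 124.0964 = -0.199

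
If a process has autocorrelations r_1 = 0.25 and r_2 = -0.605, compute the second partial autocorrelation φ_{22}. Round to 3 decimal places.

φ_{22} = (r_2 − r_1²) / (1 − r_1²)
r_1² = (0.25)² = 0.0625
Numerator = -0.605 − 0.0625 = -0.6675; denominator = 1 − 0.0625 = 0.9375
φ_{22} = -0.6675 / 0.9375 = -0.712

-0.712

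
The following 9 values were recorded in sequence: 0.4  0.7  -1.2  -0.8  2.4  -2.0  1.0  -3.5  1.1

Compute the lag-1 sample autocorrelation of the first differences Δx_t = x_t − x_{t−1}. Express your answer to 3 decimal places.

First differences Δx: 0.3, -1.9, 0.4, 3.2, -4.4, 3.0, -4.5, 4.6
Mean of differences = 0.0875
Numerator Σ(Δx_t−Δx̄)(Δx_{t+1}−Δx̄) = -61.1702
Denominator Σ(Δx_t−Δx̄)² = 83.8088
r_1(Δx) = -61.1702 / 83.8088 = -0.730

-0.730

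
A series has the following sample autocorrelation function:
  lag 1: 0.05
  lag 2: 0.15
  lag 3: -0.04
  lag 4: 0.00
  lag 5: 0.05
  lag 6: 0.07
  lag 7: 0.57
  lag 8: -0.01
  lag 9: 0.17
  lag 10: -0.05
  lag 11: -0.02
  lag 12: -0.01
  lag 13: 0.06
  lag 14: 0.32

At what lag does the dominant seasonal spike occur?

The largest autocorrelation is r_7 = 0.57, with a weaker echo at lag 14 (0.32); the remaining lags stay at or below 0.17.
The dominant spike at lag 7 indicates a seasonal period of 7.

7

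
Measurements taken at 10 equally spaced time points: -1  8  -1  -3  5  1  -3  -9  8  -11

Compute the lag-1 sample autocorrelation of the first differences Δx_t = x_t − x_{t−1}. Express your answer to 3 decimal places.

First differences Δx: 9, -9, -2, 8, -4, -4, -6, 17, -19
Mean of differences = -1.1111
Numerator Σ(Δx_t−Δx̄)(Δx_{t+1}−Δx̄) = -497.2346
Denominator Σ(Δx_t−Δx̄)² = 936.8889
r_1(Δx) = -497.2346 / 936.8889 = -0.531

-0.531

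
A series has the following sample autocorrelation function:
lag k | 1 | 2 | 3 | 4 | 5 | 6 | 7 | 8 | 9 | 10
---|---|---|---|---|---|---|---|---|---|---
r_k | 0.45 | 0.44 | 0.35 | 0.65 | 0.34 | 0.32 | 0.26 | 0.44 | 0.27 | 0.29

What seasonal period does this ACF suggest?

4

The largest autocorrelation is r_4 = 0.65; the remaining lags stay at or below 0.45. The elevated value at lag 1 (0.45), dropping to 0.44 at lag 2, reflects decaying short-term dependence rather than seasonality.
The dominant spike at lag 4 indicates a seasonal period of 4.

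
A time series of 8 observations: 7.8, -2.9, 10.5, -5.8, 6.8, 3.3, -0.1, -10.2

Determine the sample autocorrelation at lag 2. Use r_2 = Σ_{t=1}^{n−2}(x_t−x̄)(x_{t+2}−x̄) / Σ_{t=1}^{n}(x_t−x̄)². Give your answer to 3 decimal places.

Mean x̄ = (7.8 − 2.9 + 10.5 − 5.8 + 6.8 + 3.3 − 0.1 − 10.2)/8 = 1.1750
Numerator Σ_{t=1}^{6}(x_t−x̄)(x_{t+2}−x̄) = 96.4888
Denominator Σ(x_t−x̄)² = 363.2750
r_2 = 96.4888 / 363.2750 = 0.266

0.266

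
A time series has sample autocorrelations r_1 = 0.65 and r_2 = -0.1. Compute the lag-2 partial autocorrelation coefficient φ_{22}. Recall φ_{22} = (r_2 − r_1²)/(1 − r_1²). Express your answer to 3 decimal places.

φ_{22} = (r_2 − r_1²) / (1 − r_1²)
r_1² = (0.65)² = 0.4225
Numerator = -0.1 − 0.4225 = -0.5225; denominator = 1 − 0.4225 = 0.5775
φ_{22} = -0.5225 / 0.5775 = -0.905

-0.905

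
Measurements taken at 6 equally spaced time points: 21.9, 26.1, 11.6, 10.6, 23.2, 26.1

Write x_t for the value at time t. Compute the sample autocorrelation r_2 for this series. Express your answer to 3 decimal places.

Mean x̄ = (21.9 + 26.1 + 11.6 + 10.6 + 23.2 + 26.1)/6 = 19.9167
Deviations from mean: 1.9833, 6.1833, -8.3167, -9.3167, 3.2833, 6.1833
Numerator Σ_{t=1}^{4}(x_t−x̄)(x_{t+2}−x̄) = -159.0172
Denominator Σ(x_t−x̄)² = 247.1483
r_2 = -159.0172 / 247.1483 = -0.643

-0.643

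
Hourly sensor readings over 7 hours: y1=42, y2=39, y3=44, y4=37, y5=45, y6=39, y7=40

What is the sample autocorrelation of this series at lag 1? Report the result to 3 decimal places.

Mean ȳ = (42 + 39 + 44 + 37 + 45 + 39 + 40)/7 = 40.8571
Σ(y_t−ȳ)(y_{t+1}−ȳ) = (-2.1224) + (-5.8367) + (-12.1224) + (-15.9796) + (-7.6939) + (1.5918) = -42.1633
Denominator Σ(y_t−ȳ)² = 50.8571
r_1 = -42.1633 / 50.8571 = -0.829

-0.829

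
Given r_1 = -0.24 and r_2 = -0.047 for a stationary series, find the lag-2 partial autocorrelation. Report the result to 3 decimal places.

φ_{22} = (r_2 − r_1²) / (1 − r_1²)
r_1² = (-0.24)² = 0.0576
Numerator = -0.047 − 0.0576 = -0.1046; denominator = 1 − 0.0576 = 0.9424
φ_{22} = -0.1046 / 0.9424 = -0.111

-0.111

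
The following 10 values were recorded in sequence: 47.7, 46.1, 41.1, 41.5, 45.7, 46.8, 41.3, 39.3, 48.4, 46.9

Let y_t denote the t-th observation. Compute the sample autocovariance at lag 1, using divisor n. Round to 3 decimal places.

0.728

Mean ȳ = (47.7 + 46.1 + 41.1 + 41.5 + 45.7 + 46.8 + 41.3 + 39.3 + 48.4 + 46.9)/10 = 44.4800
Σ_{t=1}^{9}(y_t−ȳ)(y_{t+1}−ȳ) = 7.2836
γ_1 = 7.2836 / 10 = 0.728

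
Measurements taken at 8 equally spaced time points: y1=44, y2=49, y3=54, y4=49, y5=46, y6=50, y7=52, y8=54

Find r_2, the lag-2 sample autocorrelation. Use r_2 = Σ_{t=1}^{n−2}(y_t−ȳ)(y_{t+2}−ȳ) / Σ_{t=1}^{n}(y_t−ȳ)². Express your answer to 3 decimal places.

-0.529

Mean ȳ = (44 + 49 + 54 + 49 + 46 + 50 + 52 + 54)/8 = 49.7500
Deviations from mean: -5.7500, -0.7500, 4.2500, -0.7500, -3.7500, 0.2500, 2.2500, 4.2500
Σ(y_t−ȳ)(y_{t+2}−ȳ) = (-24.4375) + (0.5625) + (-15.9375) + (-0.1875) + (-8.4375) + (1.0625) = -47.3750
Denominator Σ(y_t−ȳ)² = 89.5000
r_2 = -47.3750 / 89.5000 = -0.529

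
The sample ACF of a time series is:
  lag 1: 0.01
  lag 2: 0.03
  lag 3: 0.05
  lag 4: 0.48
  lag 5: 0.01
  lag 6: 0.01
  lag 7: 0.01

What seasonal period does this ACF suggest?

4

The largest autocorrelation is r_4 = 0.48; the remaining lags stay at or below 0.05.
The dominant spike at lag 4 indicates a seasonal period of 4.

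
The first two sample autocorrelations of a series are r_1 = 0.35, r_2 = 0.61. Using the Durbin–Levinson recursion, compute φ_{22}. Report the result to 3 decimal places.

0.556

φ_{22} = (r_2 − r_1²) / (1 − r_1²)
r_1² = (0.35)² = 0.1225
Numerator = 0.61 − 0.1225 = 0.4875; denominator = 1 − 0.1225 = 0.8775
φ_{22} = 0.4875 / 0.8775 = 0.556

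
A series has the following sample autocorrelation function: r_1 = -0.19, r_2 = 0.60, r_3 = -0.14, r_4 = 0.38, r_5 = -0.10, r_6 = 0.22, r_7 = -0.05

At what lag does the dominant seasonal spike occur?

2

The largest autocorrelation is r_2 = 0.60, with weaker echoes at lags 4 (0.38) and 6 (0.22); the remaining lags stay at or below -0.05.
The dominant spike at lag 2 indicates a seasonal period of 2.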